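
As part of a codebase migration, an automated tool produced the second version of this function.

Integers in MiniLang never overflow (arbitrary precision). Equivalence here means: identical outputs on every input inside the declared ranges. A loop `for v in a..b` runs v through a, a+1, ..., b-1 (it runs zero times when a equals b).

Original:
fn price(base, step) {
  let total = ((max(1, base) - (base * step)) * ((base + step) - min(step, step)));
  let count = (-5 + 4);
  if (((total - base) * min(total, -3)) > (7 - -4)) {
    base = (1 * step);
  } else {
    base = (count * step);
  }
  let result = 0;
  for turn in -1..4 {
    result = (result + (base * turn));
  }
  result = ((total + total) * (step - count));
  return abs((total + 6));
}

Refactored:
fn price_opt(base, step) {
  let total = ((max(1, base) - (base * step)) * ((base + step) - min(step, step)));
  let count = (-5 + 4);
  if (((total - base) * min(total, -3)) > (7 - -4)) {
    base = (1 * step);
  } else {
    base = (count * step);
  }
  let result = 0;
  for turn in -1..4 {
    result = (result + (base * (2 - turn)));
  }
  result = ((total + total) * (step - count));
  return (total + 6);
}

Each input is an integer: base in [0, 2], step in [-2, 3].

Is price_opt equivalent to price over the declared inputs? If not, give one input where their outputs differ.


Input base=2, step=3: 2 from price versus -2 from price_opt.
verdict: not equivalent; witness: base=2, step=3


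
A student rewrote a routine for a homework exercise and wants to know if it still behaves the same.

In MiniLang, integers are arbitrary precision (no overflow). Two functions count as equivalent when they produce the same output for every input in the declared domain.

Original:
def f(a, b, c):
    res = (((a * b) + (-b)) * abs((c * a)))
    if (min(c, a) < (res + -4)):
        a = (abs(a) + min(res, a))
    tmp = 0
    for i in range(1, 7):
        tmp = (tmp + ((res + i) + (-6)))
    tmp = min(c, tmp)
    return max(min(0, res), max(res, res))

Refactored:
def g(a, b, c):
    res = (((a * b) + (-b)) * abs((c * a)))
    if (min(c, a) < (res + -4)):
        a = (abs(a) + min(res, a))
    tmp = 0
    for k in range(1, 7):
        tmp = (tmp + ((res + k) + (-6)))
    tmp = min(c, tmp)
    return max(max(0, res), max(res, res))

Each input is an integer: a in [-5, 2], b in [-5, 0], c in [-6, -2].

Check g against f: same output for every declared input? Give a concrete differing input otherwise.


Try a=2, b=-5, c=-6.
f: res=-60, then (min(c, a) < (res + -4)) is false, then tmp=0, then (i=1), then tmp=-65, then (i=2), then tmp=-129, then (i=3), then tmp=-192, then (i=4), then tmp=-254, then (i=5), then tmp=-315, then (i=6), then tmp=-375, then tmp=-375, then returns -60
g: res=-60, then (min(c, a) < (res + -4)) is false, then tmp=0, then (k=1), then tmp=-65, then (k=2), then tmp=-129, then (k=3), then tmp=-192, then (k=4), then tmp=-254, then (k=5), then tmp=-315, then (k=6), then tmp=-375, then tmp=-375, then returns 0
-60 vs 0 — the two versions disagree here.
verdict: not equivalent; witness: a=2, b=-5, c=-6


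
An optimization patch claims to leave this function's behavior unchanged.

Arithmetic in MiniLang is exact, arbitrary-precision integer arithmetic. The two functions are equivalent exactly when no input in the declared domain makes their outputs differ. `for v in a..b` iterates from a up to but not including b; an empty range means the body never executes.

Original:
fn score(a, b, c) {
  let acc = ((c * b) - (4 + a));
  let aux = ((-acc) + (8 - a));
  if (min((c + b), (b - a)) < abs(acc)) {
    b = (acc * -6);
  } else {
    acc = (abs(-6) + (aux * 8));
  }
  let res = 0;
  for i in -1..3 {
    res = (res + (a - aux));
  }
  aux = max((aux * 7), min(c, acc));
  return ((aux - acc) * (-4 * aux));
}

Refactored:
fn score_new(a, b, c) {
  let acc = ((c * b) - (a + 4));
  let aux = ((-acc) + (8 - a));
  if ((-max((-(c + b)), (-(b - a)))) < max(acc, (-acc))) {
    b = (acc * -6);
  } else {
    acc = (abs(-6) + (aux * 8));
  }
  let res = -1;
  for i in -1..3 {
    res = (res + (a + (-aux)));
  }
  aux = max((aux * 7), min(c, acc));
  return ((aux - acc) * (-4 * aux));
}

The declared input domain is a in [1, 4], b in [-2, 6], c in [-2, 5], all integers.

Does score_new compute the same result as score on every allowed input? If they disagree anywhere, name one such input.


The edit looks behavioral (`0` became `-1`), but over these ranges it never changes the outcome; all 288 inputs agree.
verdict: equivalent


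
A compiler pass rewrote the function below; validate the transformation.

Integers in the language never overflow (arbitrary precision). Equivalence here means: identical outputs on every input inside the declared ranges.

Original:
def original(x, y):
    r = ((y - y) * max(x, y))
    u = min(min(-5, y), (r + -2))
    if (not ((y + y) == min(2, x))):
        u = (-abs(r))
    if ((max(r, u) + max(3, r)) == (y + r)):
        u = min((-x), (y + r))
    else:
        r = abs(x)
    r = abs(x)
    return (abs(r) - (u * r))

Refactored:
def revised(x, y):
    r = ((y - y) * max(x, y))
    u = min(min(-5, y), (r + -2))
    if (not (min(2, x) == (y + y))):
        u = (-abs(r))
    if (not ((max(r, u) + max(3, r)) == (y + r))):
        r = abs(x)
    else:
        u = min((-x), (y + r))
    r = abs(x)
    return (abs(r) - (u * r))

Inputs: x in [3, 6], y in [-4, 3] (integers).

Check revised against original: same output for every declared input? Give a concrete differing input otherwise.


Equivalent — the differences include boolean connective usage differs, yet no declared input distinguishes the two.
Spot check at x=5, y=-1 — original: r = 0; u = -5; (not ((y + y) == min(2, x))) -> true; u = 0; ((max(r, u) + max(3, r)) == (y + r)) -> false; r = 5; r = 5; return 5. revised: r = 0; u = -5; (not (min(2, x) == (y + y))) -> true; u = 0; (not ((max(r, u) + max(3, r)) == (y + r))) -> true; r = 5; r = 5; return 5. Both give 5.
Across all 32 domain points the two functions coincide.
verdict: equivalent


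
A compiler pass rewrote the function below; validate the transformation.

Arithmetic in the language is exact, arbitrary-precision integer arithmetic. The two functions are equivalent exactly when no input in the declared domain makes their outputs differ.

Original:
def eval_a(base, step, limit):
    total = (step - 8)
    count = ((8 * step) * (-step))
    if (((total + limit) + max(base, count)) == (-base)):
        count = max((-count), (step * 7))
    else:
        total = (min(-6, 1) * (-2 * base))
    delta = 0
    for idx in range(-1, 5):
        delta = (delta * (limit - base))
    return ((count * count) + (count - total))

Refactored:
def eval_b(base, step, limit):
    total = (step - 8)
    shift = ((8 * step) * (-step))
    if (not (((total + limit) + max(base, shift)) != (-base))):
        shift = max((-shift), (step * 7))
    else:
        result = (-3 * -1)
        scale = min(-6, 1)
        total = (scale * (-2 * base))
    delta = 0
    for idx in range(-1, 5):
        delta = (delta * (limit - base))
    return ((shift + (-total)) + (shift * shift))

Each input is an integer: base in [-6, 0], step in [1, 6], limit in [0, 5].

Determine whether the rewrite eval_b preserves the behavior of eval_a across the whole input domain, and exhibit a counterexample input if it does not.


Equivalent — the differences include local variable names differ; statement counts differ; arithmetic usage differs; constant usage differs; comparison usage differs; boolean connective usage differs, yet no declared input distinguishes the two.
As a probe, take base=-2, step=2, limit=2: eval_a runs total := -6 | count := -32 | (((total + limit) + max(base, count)) == (-base)): false | total := -24 | delta := 0 | iter idx=-1: | delta := 0 | iter idx=0: | delta := 0 | iter idx=1: | delta := 0 | iter idx=2: | delta := 0 | iter idx=3: | delta := 0 | iter idx=4: | delta := 0 | result 1016; eval_b runs total := -6 | shift := -32 | (not (((total + limit) + max(base, shift)) != (-base))): false | result := 3 | scale := -6 | total := -24 | delta := 0 | iter idx=-1: | delta := 0 | iter idx=0: | delta := 0 | iter idx=1: | delta := 0 | iter idx=2: | delta := 0 | iter idx=3: | delta := 0 | iter idx=4: | delta := 0 | result 1016; both end at 1016.
Sweeping the whole domain (252 inputs) finds no disagreement.
verdict: equivalent


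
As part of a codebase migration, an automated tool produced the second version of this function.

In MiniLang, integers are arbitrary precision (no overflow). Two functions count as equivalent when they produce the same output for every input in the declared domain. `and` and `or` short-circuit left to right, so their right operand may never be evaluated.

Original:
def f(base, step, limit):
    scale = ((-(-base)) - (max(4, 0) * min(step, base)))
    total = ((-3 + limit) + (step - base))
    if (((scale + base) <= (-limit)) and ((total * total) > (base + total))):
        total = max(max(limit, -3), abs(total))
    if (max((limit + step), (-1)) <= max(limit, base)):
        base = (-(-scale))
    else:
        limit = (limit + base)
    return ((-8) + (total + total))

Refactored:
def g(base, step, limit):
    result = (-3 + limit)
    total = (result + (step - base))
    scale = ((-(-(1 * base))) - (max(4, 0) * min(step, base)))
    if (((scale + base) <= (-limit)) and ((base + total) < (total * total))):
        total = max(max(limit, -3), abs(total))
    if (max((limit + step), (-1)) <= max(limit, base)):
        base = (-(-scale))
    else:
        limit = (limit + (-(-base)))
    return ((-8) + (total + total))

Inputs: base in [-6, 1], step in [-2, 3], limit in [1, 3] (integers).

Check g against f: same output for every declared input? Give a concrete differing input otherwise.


Behavior is preserved: although statement counts differ, plus comparison usage differs, plus local variable names differ, plus constant usage differs, plus arithmetic usage differs, the outputs never diverge.
Spot check at base=0, step=-1, limit=1 — f: scale := 4 | total := -3 | (((scale + base) <= (-limit)) and ((total * total) > (base + total))): false | (max((limit + step), (-1)) <= max(limit, base)): true | base := 4 | result -14. g: result := -2 | total := -3 | scale := 4 | (((scale + base) <= (-limit)) and ((base + total) < (total * total))): false | (max((limit + step), (-1)) <= max(limit, base)): true | base := 4 | result -14. Both give -14.
Checked all 144 inputs in the declared domain: the outputs agree on every one.
verdict: equivalent


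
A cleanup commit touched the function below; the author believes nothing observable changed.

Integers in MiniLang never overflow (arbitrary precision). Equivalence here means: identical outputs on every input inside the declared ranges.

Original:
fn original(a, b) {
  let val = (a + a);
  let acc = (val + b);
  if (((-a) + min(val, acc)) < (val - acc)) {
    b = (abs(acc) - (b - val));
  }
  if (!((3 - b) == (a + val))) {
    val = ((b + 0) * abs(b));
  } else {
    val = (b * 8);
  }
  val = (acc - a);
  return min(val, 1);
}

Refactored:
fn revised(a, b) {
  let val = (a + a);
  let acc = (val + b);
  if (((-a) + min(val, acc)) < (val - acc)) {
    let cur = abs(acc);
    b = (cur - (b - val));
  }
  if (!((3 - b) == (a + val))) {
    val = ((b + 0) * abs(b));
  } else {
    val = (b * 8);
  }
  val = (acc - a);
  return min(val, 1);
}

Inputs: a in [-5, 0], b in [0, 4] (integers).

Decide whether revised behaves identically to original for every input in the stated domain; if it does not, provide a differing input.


Comparing the listings, the differences include: statement counts differ, and local variable names differ.
One worked example (a=-4, b=4) — original: val = -8; acc = -4; (((-a) + min(val, acc)) < (val - acc)) -> false; (!((3 - b) == (a + val))) -> true; val = 16; val = 0; return 0; revised: val = -8; acc = -4; (((-a) + min(val, acc)) < (val - acc)) -> false; (!((3 - b) == (a + val))) -> true; val = 16; val = 0; return 0; agreement on 0.
Across all 30 domain points the two functions coincide.
verdict: equivalent


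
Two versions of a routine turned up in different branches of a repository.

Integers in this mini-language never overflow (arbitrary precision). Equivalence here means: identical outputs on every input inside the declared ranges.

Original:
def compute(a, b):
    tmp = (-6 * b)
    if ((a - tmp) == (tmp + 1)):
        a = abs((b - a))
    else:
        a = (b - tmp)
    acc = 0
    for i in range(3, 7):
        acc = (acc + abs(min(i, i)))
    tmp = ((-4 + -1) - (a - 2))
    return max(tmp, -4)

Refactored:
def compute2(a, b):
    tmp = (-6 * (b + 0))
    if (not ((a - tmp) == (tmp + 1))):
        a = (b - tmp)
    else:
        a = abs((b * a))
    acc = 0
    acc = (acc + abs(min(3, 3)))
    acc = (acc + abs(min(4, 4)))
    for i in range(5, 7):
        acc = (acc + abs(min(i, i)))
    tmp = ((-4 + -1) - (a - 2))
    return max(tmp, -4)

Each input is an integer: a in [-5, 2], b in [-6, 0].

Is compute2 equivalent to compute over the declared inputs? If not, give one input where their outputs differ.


Not equivalent: a=1, b=0 separates them (-4 vs -3).
compute: tmp=0, then ((a - tmp) == (tmp + 1)) is true, then a=1, then acc=0, then (i=3), then acc=3, then (i=4), then acc=7, then (i=5), then acc=12, then (i=6), then acc=18, then tmp=-4, then returns -4
compute2: tmp=0, then (not ((a - tmp) == (tmp + 1))) is false, then a=0, then acc=0, then acc=3, then acc=7, then (i=5), then acc=12, then (i=6), then acc=18, then tmp=-3, then returns -3
verdict: not equivalent; witness: a=1, b=0


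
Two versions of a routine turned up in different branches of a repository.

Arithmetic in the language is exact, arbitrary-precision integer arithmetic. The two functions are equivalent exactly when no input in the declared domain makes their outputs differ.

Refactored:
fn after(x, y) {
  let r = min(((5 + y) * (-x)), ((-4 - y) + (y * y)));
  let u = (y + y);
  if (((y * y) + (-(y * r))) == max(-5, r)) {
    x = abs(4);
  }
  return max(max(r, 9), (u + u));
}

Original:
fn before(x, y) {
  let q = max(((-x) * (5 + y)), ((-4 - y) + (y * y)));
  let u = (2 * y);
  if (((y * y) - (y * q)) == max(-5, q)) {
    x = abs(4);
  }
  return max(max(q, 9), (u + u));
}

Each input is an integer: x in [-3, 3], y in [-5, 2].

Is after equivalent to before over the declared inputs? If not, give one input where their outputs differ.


Consider the input x=-3, y=-5.
before: q := 26 | u := -10 | (((y * y) - (y * q)) == max(-5, q)): false | result 26
after: r := 0 | u := -10 | (((y * y) + (-(y * r))) == max(-5, r)): false | result 9
26 vs 9 — the two versions disagree here.
verdict: not equivalent; witness: x=-3, y=-5


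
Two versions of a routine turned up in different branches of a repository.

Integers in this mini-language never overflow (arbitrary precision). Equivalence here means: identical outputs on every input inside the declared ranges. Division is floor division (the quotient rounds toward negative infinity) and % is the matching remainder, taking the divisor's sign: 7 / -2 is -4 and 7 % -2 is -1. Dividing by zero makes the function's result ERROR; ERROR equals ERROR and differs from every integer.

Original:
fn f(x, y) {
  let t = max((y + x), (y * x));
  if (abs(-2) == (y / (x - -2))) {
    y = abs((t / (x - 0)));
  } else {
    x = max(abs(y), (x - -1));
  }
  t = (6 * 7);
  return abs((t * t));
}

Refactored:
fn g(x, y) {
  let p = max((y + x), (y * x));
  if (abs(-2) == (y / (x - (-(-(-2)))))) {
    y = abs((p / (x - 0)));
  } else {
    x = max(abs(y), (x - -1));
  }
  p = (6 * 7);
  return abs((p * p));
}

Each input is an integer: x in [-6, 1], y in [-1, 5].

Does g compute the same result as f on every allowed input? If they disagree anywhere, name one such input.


Behavior is preserved: although local variable names differ, the outputs never diverge.
As a probe, take x=0, y=0: f runs t becomes 0; next (abs(-2) == (y / (x - -2))) evaluates to false; next x becomes 1; next t becomes 42; next final value 1764; g runs p becomes 0; next (abs(-2) == (y / (x - (-(-(-2)))))) evaluates to false; next x becomes 1; next p becomes 42; next final value 1764; both end at 1764.
An exhaustive pass over the 56 declared inputs shows identical outputs.
verdict: equivalent


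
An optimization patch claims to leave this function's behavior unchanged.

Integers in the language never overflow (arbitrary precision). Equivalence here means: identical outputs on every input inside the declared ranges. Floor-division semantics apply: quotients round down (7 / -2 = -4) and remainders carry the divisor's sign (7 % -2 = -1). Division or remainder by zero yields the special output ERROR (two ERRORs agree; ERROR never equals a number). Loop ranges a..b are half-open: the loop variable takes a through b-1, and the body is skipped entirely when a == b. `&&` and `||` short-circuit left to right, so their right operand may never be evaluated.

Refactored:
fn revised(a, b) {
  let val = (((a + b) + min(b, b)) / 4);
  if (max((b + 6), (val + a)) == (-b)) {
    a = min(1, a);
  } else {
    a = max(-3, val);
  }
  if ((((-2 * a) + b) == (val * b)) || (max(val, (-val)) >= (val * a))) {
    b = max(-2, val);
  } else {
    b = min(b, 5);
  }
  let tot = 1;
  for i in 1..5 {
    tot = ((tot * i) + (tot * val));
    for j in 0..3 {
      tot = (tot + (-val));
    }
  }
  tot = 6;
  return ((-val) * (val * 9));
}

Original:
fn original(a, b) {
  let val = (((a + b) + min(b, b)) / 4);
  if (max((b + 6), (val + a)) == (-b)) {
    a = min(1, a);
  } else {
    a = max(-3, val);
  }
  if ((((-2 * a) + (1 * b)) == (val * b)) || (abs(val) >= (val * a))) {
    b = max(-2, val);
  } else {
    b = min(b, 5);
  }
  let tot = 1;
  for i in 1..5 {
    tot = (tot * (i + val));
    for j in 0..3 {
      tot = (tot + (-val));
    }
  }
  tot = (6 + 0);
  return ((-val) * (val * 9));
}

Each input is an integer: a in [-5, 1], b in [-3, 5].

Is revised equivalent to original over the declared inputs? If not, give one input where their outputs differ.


The two versions differ — the changes include arithmetic usage differs; also constant usage differs; also min/max/abs usage differs.
As a probe, take a=-2, b=3: original runs val = 1; (max((b + 6), (val + a)) == (-b)) -> false; a = 1; ((((-2 * a) + (1 * b)) == (val * b)) || (abs(val) >= (val * a))) -> true; b = 1; tot = 1; [i=1]; tot = 2; [j=0]; tot = 1; [j=1]; tot = 0; [j=2]; tot = -1; [i=2]; tot = -3; [j=0]; tot = -4; [j=1]; tot = -5; [j=2]; tot = -6; [i=3]; tot = -24; [j=0]; tot = -25; [j=1]; tot = -26; [j=2]; tot = -27; [i=4]; tot = -135; [j=0]; tot = -136; [j=1]; tot = -137; [j=2]; tot = -138; tot = 6; return -9; revised runs val = 1; (max((b + 6), (val + a)) == (-b)) -> false; a = 1; ((((-2 * a) + b) == (val * b)) || (max(val, (-val)) >= (val * a))) -> true; b = 1; tot = 1; [i=1]; tot = 2; [j=0]; tot = 1; [j=1]; tot = 0; [j=2]; tot = -1; [i=2]; tot = -3; [j=0]; tot = -4; [j=1]; tot = -5; [j=2]; tot = -6; [i=3]; tot = -24; [j=0]; tot = -25; [j=1]; tot = -26; [j=2]; tot = -27; [i=4]; tot = -135; [j=0]; tot = -136; [j=1]; tot = -137; [j=2]; tot = -138; tot = 6; return -9; both end at -9.
Every one of the 63 inputs gives matching results.
verdict: equivalent


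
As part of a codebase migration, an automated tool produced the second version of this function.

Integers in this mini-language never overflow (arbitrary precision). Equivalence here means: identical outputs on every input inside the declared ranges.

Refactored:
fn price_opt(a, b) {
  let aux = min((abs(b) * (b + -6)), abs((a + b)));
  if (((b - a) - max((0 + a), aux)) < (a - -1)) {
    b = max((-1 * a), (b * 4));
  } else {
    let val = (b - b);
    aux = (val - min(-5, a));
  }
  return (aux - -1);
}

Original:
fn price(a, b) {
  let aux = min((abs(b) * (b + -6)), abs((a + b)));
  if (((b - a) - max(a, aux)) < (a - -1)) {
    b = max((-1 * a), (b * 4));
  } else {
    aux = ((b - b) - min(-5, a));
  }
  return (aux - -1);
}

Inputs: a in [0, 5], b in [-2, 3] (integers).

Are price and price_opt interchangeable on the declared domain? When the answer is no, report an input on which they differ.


Comparing the listings, the differences include: arithmetic usage differs; and constant usage differs; and statement counts differ; and local variable names differ.
Tracing a=2, b=1: price: aux := -5 | (((b - a) - max(a, aux)) < (a - -1)): true | b := 4 | result -4 | price_opt: aux := -5 | (((b - a) - max((0 + a), aux)) < (a - -1)): true | b := 4 | result -4 — matching result -4.
Every one of the 36 inputs gives matching results.
verdict: equivalent


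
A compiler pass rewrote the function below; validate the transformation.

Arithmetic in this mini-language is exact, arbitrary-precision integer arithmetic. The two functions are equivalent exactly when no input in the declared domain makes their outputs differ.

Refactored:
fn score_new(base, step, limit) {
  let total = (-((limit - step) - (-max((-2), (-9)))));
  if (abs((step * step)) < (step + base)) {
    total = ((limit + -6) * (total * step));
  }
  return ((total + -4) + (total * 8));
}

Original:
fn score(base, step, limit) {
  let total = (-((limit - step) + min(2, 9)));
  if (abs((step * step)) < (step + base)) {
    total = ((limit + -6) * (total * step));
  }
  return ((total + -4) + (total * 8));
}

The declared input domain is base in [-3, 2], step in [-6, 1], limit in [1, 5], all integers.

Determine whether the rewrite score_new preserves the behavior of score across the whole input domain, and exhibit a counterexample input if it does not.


Not equivalent: base=-3, step=-6, limit=1 separates them (-85 vs -49).
score: total=-9, then (abs((step * step)) < (step + base)) is false, then returns -85
score_new: total=-5, then (abs((step * step)) < (step + base)) is false, then returns -49
verdict: not equivalent; witness: base=-3, step=-6, limit=1


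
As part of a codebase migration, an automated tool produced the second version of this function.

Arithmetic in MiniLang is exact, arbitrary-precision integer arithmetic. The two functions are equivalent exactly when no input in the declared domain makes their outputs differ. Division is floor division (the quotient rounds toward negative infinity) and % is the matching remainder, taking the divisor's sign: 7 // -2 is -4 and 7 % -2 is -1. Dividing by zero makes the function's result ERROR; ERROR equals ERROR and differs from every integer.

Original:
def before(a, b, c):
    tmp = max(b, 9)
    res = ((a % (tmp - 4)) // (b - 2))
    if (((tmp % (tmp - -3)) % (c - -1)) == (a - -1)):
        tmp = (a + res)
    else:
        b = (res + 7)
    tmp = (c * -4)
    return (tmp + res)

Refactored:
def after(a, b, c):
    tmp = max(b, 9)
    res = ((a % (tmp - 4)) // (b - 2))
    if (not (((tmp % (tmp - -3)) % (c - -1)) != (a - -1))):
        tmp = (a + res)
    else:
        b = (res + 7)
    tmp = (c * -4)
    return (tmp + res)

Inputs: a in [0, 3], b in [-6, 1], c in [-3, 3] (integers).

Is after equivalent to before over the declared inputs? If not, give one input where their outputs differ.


Behavior is preserved: although comparison usage differs, boolean connective usage differs, the outputs never diverge.
Spot check at a=3, b=-6, c=-1 — before: tmp becomes 9; next res becomes -1; next hits division by zero so the output is ERROR. after: tmp becomes 9; next res becomes -1; next hits division by zero so the output is ERROR. Both give ERROR.
Every one of the 224 inputs gives matching results.
verdict: equivalent


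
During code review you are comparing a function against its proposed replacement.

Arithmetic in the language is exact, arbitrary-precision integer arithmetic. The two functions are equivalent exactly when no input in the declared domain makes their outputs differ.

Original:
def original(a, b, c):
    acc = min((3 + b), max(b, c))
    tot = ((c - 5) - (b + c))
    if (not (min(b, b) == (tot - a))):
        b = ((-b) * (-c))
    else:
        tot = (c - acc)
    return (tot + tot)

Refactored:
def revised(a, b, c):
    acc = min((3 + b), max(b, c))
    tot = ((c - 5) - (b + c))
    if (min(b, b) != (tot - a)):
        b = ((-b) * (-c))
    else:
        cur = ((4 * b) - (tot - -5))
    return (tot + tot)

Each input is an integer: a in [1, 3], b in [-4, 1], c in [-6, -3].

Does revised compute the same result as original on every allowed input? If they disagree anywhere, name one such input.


Not equivalent: a=1, b=-3, c=-6 separates them (-6 vs -4).
original: acc := -3 | tot := -2 | (not (min(b, b) == (tot - a))): false | tot := -3 | result -6
revised: acc := -3 | tot := -2 | (min(b, b) != (tot - a)): false | cur := -15 | result -4
verdict: not equivalent; witness: a=1, b=-3, c=-6


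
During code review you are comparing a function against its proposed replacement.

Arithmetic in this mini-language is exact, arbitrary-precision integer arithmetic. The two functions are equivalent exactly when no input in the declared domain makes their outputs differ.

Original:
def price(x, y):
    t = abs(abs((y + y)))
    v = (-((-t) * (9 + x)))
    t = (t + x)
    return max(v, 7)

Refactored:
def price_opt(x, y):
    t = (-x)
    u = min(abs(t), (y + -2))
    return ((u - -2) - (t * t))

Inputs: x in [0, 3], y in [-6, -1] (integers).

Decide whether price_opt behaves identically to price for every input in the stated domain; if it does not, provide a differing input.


Take x=0, y=-6.
price: t = 12; v = 108; t = 12; return 108
price_opt: t = 0; u = -8; return -6
108 vs -6 — the two versions disagree here.
verdict: not equivalent; witness: x=0, y=-6


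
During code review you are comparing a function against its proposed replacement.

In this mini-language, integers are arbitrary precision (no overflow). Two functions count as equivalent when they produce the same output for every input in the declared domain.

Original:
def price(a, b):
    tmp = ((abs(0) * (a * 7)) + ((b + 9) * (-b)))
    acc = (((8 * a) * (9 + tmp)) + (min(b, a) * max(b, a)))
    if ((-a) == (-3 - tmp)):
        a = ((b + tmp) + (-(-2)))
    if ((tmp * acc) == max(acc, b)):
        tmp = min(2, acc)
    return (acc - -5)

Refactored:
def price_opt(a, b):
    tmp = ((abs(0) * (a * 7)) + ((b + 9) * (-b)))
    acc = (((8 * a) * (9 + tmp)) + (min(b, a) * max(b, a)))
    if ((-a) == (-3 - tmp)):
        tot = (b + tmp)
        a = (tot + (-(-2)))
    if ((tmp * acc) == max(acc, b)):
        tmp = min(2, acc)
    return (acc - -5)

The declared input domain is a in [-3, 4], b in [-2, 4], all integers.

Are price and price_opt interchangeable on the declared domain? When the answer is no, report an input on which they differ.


Differences: statement counts differ; local variable names differ — yet all 56 inputs agree.
verdict: equivalent


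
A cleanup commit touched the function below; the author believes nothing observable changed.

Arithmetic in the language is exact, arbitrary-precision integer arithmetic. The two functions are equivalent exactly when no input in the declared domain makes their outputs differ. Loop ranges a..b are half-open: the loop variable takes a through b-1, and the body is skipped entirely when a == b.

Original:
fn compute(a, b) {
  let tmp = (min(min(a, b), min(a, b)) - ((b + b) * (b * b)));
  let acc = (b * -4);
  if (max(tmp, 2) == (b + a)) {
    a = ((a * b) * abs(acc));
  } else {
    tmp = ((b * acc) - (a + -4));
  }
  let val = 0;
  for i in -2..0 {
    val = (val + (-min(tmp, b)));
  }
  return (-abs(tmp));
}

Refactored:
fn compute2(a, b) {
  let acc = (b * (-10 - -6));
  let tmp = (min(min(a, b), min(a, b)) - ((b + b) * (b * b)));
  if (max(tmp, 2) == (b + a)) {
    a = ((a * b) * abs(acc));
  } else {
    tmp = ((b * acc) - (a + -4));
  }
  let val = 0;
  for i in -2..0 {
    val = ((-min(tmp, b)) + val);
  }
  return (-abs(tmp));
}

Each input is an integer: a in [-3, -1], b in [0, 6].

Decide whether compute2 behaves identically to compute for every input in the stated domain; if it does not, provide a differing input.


Side by side, the visible changes include: arithmetic usage differs, constant usage differs.
As a probe, take a=-1, b=4: compute runs tmp=-129, then acc=-16, then (max(tmp, 2) == (b + a)) is false, then tmp=-59, then val=0, then (i=-2), then val=59, then (i=-1), then val=118, then returns -59; compute2 runs acc=-16, then tmp=-129, then (max(tmp, 2) == (b + a)) is false, then tmp=-59, then val=0, then (i=-2), then val=59, then (i=-1), then val=118, then returns -59; both end at -59.
Checked all 21 inputs in the declared domain: the outputs agree on every one.
verdict: equivalent


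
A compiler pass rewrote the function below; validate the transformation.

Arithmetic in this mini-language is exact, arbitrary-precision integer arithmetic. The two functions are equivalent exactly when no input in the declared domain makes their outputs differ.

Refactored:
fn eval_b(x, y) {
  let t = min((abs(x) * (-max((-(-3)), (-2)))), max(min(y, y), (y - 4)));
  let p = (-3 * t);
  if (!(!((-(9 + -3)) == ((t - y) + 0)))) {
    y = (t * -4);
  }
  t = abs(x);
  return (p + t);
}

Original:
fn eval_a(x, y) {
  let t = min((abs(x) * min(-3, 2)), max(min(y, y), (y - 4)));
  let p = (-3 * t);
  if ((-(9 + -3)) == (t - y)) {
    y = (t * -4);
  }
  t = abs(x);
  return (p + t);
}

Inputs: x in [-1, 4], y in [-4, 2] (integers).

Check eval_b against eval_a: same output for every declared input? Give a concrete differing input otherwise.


The two are interchangeable: min/max/abs usage differs, constant usage differs, boolean connective usage differs, arithmetic usage differs, and every declared input agrees.
One worked example (x=-1, y=-1) — eval_a: t = -3; p = 9; ((-(9 + -3)) == (t - y)) -> false; t = 1; return 10; eval_b: t = -3; p = 9; (!(!((-(9 + -3)) == ((t - y) + 0)))) -> false; t = 1; return 10; agreement on 10.
Every one of the 42 inputs gives matching results.
verdict: equivalent


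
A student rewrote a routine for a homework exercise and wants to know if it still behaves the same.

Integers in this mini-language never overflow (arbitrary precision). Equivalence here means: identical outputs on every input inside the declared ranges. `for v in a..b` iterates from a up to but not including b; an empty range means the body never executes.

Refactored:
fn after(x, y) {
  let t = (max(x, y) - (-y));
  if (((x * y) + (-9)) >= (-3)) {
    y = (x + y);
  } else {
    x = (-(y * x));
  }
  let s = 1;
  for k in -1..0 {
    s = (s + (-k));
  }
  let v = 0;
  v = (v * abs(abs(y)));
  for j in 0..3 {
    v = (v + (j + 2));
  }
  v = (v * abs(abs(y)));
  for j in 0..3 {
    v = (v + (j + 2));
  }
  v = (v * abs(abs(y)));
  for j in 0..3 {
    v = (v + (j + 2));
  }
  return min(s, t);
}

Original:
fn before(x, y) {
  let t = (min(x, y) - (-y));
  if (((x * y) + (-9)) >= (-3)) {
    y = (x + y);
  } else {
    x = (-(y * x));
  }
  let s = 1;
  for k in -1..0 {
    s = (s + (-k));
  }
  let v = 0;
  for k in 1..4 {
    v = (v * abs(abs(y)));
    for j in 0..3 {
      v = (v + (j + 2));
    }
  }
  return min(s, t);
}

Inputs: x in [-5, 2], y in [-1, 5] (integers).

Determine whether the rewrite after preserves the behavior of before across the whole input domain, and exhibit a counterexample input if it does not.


At x=-5, y=-1: before gives -6, after gives -2.
verdict: not equivalent; witness: x=-5, y=-1


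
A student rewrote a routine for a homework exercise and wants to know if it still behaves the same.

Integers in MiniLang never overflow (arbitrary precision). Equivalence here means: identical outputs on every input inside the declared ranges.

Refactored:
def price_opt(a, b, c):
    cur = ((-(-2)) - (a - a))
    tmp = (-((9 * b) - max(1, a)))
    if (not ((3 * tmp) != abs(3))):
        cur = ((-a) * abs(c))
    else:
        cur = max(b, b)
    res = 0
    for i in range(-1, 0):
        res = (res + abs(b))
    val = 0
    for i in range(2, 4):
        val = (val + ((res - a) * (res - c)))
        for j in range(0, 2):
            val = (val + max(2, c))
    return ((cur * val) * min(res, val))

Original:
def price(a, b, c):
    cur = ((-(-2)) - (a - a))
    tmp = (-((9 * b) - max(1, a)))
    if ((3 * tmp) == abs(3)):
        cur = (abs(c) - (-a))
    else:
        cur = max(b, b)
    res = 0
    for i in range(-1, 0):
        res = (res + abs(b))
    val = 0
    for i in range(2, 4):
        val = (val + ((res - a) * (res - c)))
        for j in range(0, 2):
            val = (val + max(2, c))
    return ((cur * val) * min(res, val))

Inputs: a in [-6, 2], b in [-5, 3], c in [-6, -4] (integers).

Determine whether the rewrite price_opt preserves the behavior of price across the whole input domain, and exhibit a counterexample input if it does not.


Evaluate both at a=1, b=0, c=-6.
price: cur=2, then tmp=1, then ((3 * tmp) == abs(3)) is true, then cur=7, then res=0, then (i=-1), then res=0, then val=0, then (i=2), then val=-6, then (j=0), then val=-4, then (j=1), then val=-2, then (i=3), then val=-8, then (j=0), then val=-6, then (j=1), then val=-4, then returns 112
price_opt: cur=2, then tmp=1, then (not ((3 * tmp) != abs(3))) is true, then cur=-6, then res=0, then (i=-1), then res=0, then val=0, then (i=2), then val=-6, then (j=0), then val=-4, then (j=1), then val=-2, then (i=3), then val=-8, then (j=0), then val=-6, then (j=1), then val=-4, then returns -96
112 != -96, so the rewrite changes behavior.
verdict: not equivalent; witness: a=1, b=0, c=-6


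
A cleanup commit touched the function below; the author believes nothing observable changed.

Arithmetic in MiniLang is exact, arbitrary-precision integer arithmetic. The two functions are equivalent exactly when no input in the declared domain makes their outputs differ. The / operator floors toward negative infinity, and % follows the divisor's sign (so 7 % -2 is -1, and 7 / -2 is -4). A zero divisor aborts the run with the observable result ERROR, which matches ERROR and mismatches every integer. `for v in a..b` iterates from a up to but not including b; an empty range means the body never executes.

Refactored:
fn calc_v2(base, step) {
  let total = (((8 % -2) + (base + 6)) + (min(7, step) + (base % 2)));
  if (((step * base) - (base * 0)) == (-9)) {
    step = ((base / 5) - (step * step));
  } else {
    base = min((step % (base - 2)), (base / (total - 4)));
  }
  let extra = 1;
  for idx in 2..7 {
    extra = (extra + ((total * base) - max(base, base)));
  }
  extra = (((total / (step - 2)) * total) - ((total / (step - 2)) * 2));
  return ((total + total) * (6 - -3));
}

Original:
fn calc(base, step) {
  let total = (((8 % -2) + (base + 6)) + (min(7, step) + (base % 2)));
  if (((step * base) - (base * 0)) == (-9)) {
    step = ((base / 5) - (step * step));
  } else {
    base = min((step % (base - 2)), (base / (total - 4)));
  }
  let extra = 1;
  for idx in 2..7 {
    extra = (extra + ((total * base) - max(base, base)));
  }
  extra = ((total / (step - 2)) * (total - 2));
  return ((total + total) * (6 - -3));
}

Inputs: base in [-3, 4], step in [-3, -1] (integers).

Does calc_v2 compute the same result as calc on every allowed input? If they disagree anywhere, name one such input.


Side by side, the visible changes include: arithmetic usage differs, plus constant usage differs.
Tracing base=3, step=-1: calc: total=9, then (((step * base) - (base * 0)) == (-9)) is false, then base=0, then extra=1, then (idx=2), then extra=1, then (idx=3), then extra=1, then (idx=4), then extra=1, then (idx=5), then extra=1, then (idx=6), then extra=1, then extra=-21, then returns 162 | calc_v2: total=9, then (((step * base) - (base * 0)) == (-9)) is false, then base=0, then extra=1, then (idx=2), then extra=1, then (idx=3), then extra=1, then (idx=4), then extra=1, then (idx=5), then extra=1, then (idx=6), then extra=1, then extra=-21, then returns 162 — matching result 162.
Sweeping the whole domain (24 inputs) finds no disagreement.
verdict: equivalent


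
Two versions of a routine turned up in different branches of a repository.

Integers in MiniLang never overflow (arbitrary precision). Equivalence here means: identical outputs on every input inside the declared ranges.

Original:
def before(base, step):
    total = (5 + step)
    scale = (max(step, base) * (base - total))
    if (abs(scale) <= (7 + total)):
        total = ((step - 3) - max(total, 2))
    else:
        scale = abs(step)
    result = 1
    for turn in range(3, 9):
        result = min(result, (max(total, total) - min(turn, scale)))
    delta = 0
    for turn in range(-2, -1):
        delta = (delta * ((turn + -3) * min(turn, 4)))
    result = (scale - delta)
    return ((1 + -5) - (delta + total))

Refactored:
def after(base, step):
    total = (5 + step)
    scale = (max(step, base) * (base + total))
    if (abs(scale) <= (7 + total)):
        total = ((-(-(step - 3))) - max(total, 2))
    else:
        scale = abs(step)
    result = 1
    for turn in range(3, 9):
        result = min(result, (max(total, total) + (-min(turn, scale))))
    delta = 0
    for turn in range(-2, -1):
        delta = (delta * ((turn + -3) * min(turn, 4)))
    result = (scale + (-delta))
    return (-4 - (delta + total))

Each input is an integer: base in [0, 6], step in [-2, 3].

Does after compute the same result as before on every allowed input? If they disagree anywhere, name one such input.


Not equivalent: base=1, step=2 separates them (4 vs -11).
before: total becomes 7; next scale becomes -12; next (abs(scale) <= (7 + total)) evaluates to true; next total becomes -8; next result becomes 1; next at turn=3:; next result becomes 1; next at turn=4:; next result becomes 1; next at turn=5:; next result becomes 1; next at turn=6:; next result becomes 1; next at turn=7:; next result becomes 1; next at turn=8:; next result becomes 1; next delta becomes 0; next at turn=-2:; next delta becomes 0; next result becomes -12; next final value 4
after: total becomes 7; next scale becomes 16; next (abs(scale) <= (7 + total)) evaluates to false; next scale becomes 2; next result becomes 1; next at turn=3:; next result becomes 1; next at turn=4:; next result becomes 1; next at turn=5:; next result becomes 1; next at turn=6:; next result becomes 1; next at turn=7:; next result becomes 1; next at turn=8:; next result becomes 1; next delta becomes 0; next at turn=-2:; next delta becomes 0; next result becomes 2; next final value -11
verdict: not equivalent; witness: base=1, step=2


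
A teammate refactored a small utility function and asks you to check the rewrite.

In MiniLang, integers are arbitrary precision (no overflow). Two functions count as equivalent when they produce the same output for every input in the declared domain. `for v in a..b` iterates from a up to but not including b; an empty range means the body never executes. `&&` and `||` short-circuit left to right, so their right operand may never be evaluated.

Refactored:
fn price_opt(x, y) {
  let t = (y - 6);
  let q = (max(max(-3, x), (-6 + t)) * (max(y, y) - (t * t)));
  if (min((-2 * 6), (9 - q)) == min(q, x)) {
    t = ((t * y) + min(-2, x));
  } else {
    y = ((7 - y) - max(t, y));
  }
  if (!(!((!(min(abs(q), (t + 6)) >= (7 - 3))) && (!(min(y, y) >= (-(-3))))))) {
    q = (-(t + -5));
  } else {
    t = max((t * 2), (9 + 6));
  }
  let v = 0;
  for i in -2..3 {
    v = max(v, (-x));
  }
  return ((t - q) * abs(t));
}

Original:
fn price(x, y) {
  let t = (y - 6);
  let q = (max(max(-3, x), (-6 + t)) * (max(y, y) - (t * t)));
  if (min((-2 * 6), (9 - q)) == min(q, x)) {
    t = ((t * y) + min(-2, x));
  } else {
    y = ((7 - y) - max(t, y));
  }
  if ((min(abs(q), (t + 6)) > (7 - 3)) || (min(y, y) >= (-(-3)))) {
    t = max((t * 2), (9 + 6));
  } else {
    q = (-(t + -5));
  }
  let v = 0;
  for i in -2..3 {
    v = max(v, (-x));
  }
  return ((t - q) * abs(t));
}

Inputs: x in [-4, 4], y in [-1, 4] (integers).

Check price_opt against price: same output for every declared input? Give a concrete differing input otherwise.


Equivalent. Although `(min(abs(q), (t + 6)) > (7 - 3))` became `(min(abs(q), (t + 6)) >= (7 - 3))`, no input in the stated domain can expose it.
Across all 54 domain points the two functions coincide.
Spot check at x=-4, y=-1 — price: t=-7, then q=150, then (min((-2 * 6), (9 - q)) == min(q, x)) is false, then y=9, then ((min(abs(q), (t + 6)) > (7 - 3)) || (min(y, y) >= (-(-3)))) is true, then t=15, then v=0, then (i=-2), then v=4, then (i=-1), then v=4, then (i=0), then v=4, then (i=1), then v=4, then (i=2), then v=4, then returns -2025. price_opt: t=-7, then q=150, then (min((-2 * 6), (9 - q)) == min(q, x)) is false, then y=9, then (!(!((!(min(abs(q), (t + 6)) >= (7 - 3))) && (!(min(y, y) >= (-(-3))))))) is false, then t=15, then v=0, then (i=-2), then v=4, then (i=-1), then v=4, then (i=0), then v=4, then (i=1), then v=4, then (i=2), then v=4, then returns -2025. Both give -2025.
verdict: equivalent
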